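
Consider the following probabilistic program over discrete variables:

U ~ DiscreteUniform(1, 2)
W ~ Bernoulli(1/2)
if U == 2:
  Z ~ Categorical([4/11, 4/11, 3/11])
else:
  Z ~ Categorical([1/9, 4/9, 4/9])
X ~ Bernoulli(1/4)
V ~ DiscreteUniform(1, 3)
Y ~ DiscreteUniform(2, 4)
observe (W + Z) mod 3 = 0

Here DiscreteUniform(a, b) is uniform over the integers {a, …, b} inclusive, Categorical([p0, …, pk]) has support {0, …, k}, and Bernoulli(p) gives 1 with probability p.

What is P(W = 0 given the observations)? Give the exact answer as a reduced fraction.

Enumerate traces; 72 have nonzero weight after conditioning:
  (U=1, W=0, Z=0, X=0, V=1, Y=2) weight 1/432
  (U=1, W=0, Z=0, X=0, V=1, Y=3) weight 1/432
  (U=1, W=0, Z=0, X=0, V=1, Y=4) weight 1/432
  (U=1, W=0, Z=0, X=0, V=2, Y=2) weight 1/432
  (U=1, W=0, Z=0, X=0, V=2, Y=3) weight 1/432
  (U=1, W=0, Z=0, X=0, V=2, Y=4) weight 1/432
  (U=1, W=0, Z=0, X=0, V=3, Y=2) weight 1/432
  (U=1, W=0, Z=0, X=0, V=3, Y=3) weight 1/432
  (U=1, W=1, Z=2, X=0, V=1, Y=2) weight 1/108
  … 63 more
Group by W:
  weight(W=0) = 47/396
  weight(W=1) = 71/396
Total weight = 47/396 + 71/396 = 59/198
P(W=0 | obs) = 47/396 / 59/198 = 47/118
P(W=1 | obs) = 71/396 / 59/198 = 71/118

P(W = 0 | obs) = 47/118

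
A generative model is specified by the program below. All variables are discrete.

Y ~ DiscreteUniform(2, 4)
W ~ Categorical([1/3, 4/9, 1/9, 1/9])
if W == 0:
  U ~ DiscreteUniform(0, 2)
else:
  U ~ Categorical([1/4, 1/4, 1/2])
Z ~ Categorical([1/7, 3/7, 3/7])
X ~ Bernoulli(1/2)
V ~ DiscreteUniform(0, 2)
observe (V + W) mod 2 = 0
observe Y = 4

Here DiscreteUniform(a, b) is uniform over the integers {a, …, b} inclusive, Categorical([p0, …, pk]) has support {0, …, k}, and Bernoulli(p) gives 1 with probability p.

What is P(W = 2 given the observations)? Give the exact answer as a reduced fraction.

P(W = 2 | obs) = 2/13

Enumerate traces; 108 have nonzero weight after conditioning:
  (Y=4, W=0, U=0, Z=0, X=0, V=0) weight 1/1134
  (Y=4, W=0, U=0, Z=0, X=0, V=2) weight 1/1134
  (Y=4, W=0, U=0, Z=0, X=1, V=0) weight 1/1134
  (Y=4, W=0, U=0, Z=0, X=1, V=2) weight 1/1134
  (Y=4, W=0, U=0, Z=1, X=0, V=0) weight 1/378
  (Y=4, W=0, U=0, Z=1, X=0, V=2) weight 1/378
  (Y=4, W=0, U=0, Z=1, X=1, V=0) weight 1/378
  (Y=4, W=0, U=0, Z=1, X=1, V=2) weight 1/378
  (Y=4, W=1, U=0, Z=0, X=0, V=1) weight 1/1134
  (Y=4, W=2, U=0, Z=0, X=0, V=0) weight 1/4536
  … 98 more
Group by W:
  weight(W=0) = 2/27
  weight(W=1) = 4/81
  weight(W=2) = 2/81
  weight(W=3) = 1/81
Total weight = 2/27 + 4/81 + 2/81 + 1/81 = 13/81
P(W=0 | obs) = 2/27 / 13/81 = 6/13
P(W=1 | obs) = 4/81 / 13/81 = 4/13
P(W=2 | obs) = 2/81 / 13/81 = 2/13
P(W=3 | obs) = 1/81 / 13/81 = 1/13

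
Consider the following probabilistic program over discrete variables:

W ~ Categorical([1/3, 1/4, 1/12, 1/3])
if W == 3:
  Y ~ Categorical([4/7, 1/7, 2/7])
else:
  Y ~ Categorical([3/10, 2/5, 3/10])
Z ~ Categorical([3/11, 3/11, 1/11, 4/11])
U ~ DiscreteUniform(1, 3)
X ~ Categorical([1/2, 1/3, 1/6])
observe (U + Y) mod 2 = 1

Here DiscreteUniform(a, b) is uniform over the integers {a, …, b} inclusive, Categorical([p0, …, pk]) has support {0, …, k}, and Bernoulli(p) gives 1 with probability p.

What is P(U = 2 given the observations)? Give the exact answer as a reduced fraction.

Enumerate traces; 240 have nonzero weight after conditioning:
  (W=0, Y=0, Z=0, U=1, X=0) weight 1/220
  (W=0, Y=0, Z=0, U=1, X=1) weight 1/330
  (W=0, Y=0, Z=0, U=1, X=2) weight 1/660
  (W=0, Y=0, Z=0, U=3, X=0) weight 1/220
  (W=0, Y=0, Z=0, U=3, X=1) weight 1/330
  (W=0, Y=0, Z=0, U=3, X=2) weight 1/660
  (W=0, Y=0, Z=1, U=1, X=0) weight 1/220
  (W=0, Y=0, Z=1, U=1, X=1) weight 1/330
  (W=0, Y=1, Z=0, U=2, X=0) weight 1/165
  … 231 more
Group by U:
  weight(U=1) = 8/35
  weight(U=2) = 11/105
  weight(U=3) = 8/35
Total weight = 8/35 + 11/105 + 8/35 = 59/105
P(U=1 | obs) = 8/35 / 59/105 = 24/59
P(U=2 | obs) = 11/105 / 59/105 = 11/59
P(U=3 | obs) = 8/35 / 59/105 = 24/59

P(U = 2 | obs) = 11/59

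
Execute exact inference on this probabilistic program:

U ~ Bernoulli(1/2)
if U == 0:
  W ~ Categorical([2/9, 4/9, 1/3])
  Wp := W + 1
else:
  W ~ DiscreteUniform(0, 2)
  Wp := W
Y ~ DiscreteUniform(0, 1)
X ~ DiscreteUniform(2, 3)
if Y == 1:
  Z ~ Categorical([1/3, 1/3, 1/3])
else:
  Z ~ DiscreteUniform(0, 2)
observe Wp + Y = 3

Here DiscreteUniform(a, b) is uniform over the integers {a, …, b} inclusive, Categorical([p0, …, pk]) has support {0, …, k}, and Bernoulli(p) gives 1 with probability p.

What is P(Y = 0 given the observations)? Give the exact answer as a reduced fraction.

Enumerate traces; 18 have nonzero weight after conditioning:
  (U=0, W=1, Y=1, X=2, Z=0) weight 1/54
  (U=0, W=1, Y=1, X=2, Z=1) weight 1/54
  (U=0, W=1, Y=1, X=2, Z=2) weight 1/54
  (U=0, W=1, Y=1, X=3, Z=0) weight 1/54
  (U=0, W=1, Y=1, X=3, Z=1) weight 1/54
  (U=0, W=1, Y=1, X=3, Z=2) weight 1/54
  (U=0, W=2, Y=0, X=2, Z=0) weight 1/72
  (U=0, W=2, Y=0, X=2, Z=1) weight 1/72
  … 10 more
Group by Y:
  weight(Y=0) = 1/12
  weight(Y=1) = 7/36
Total weight = 1/12 + 7/36 = 5/18
P(Y=0 | obs) = 1/12 / 5/18 = 3/10
P(Y=1 | obs) = 7/36 / 5/18 = 7/10

P(Y = 0 | obs) = 3/10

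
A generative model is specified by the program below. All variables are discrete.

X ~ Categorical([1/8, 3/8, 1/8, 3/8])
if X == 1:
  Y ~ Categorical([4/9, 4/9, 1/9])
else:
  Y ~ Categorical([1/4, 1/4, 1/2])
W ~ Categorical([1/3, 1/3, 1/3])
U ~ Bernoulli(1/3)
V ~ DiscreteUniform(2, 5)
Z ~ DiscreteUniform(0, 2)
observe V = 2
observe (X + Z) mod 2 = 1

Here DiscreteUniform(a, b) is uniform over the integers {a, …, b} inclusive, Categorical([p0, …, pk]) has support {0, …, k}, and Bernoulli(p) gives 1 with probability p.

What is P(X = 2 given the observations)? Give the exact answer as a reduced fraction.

Enumerate traces; 108 have nonzero weight after conditioning:
  (X=0, Y=0, W=0, U=0, V=2, Z=1) weight 1/1728
  (X=0, Y=0, W=0, U=1, V=2, Z=1) weight 1/3456
  (X=0, Y=0, W=1, U=0, V=2, Z=1) weight 1/1728
  (X=0, Y=0, W=1, U=1, V=2, Z=1) weight 1/3456
  (X=0, Y=0, W=2, U=0, V=2, Z=1) weight 1/1728
  (X=0, Y=0, W=2, U=1, V=2, Z=1) weight 1/3456
  (X=0, Y=1, W=0, U=0, V=2, Z=1) weight 1/1728
  (X=0, Y=1, W=0, U=1, V=2, Z=1) weight 1/3456
  (X=1, Y=0, W=0, U=0, V=2, Z=0) weight 1/324
  (X=2, Y=0, W=0, U=0, V=2, Z=1) weight 1/1728
  … 98 more
Group by X:
  weight(X=0) = 1/96
  weight(X=1) = 1/16
  weight(X=2) = 1/96
  weight(X=3) = 1/16
Total weight = 1/96 + 1/16 + 1/96 + 1/16 = 7/48
P(X=0 | obs) = 1/96 / 7/48 = 1/14
P(X=1 | obs) = 1/16 / 7/48 = 3/7
P(X=2 | obs) = 1/96 / 7/48 = 1/14
P(X=3 | obs) = 1/16 / 7/48 = 3/7

P(X = 2 | obs) = 1/14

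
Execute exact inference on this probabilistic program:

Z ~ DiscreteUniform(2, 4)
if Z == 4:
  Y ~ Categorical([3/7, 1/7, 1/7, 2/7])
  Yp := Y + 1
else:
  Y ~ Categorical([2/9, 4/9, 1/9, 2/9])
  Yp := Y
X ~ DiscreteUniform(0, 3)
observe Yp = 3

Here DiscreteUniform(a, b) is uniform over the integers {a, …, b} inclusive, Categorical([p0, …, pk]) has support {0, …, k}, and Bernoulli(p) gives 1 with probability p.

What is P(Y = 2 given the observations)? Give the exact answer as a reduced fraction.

P(Y = 2 | obs) = 9/37

Enumerate traces; 12 have nonzero weight after conditioning:
  (Z=2, Y=3, X=0) weight 1/54
  (Z=2, Y=3, X=1) weight 1/54
  (Z=2, Y=3, X=2) weight 1/54
  (Z=2, Y=3, X=3) weight 1/54
  (Z=3, Y=3, X=0) weight 1/54
  (Z=3, Y=3, X=1) weight 1/54
  (Z=3, Y=3, X=2) weight 1/54
  (Z=3, Y=3, X=3) weight 1/54
  (Z=4, Y=2, X=0) weight 1/84
  … 3 more
Group by Y:
  weight(Y=2) = 1/21
  weight(Y=3) = 4/27
Total weight = 1/21 + 4/27 = 37/189
P(Y=2 | obs) = 1/21 / 37/189 = 9/37
P(Y=3 | obs) = 4/27 / 37/189 = 28/37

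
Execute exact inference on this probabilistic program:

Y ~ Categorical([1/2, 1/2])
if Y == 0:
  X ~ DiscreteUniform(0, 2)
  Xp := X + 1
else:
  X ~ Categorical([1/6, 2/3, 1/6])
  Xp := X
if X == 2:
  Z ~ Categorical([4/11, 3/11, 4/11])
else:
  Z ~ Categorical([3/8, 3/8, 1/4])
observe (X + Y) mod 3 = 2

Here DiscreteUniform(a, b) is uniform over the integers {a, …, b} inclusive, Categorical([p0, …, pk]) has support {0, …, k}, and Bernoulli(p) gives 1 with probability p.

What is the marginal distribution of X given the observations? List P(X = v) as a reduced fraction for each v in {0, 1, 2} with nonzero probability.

Enumerate traces; 6 have nonzero weight after conditioning:
  (Y=0, X=2, Z=0) weight 2/33
  (Y=0, X=2, Z=1) weight 1/22
  (Y=0, X=2, Z=2) weight 2/33
  (Y=1, X=1, Z=0) weight 1/8
  (Y=1, X=1, Z=1) weight 1/8
  (Y=1, X=1, Z=2) weight 1/12
Group by X:
  weight(X=1) = 1/3
  weight(X=2) = 1/6
Total weight = 1/3 + 1/6 = 1/2
P(X=1 | obs) = 1/3 / 1/2 = 2/3
P(X=2 | obs) = 1/6 / 1/2 = 1/3

P(X=1) = 2/3, P(X=2) = 1/3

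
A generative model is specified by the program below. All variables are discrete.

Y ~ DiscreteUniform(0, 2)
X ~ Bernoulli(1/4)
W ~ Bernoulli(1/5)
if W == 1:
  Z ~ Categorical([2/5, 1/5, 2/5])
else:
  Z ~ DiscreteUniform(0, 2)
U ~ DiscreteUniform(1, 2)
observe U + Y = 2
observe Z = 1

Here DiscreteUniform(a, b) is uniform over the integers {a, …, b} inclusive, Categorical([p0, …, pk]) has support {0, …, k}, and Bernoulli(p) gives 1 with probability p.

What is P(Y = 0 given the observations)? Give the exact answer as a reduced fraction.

P(Y = 0 | obs) = 1/2

Enumerate traces; 8 have nonzero weight after conditioning:
  (Y=0, X=0, W=0, Z=1, U=2) weight 1/30
  (Y=0, X=0, W=1, Z=1, U=2) weight 1/200
  (Y=0, X=1, W=0, Z=1, U=2) weight 1/90
  (Y=0, X=1, W=1, Z=1, U=2) weight 1/600
  (Y=1, X=0, W=0, Z=1, U=1) weight 1/30
  (Y=1, X=0, W=1, Z=1, U=1) weight 1/200
  (Y=1, X=1, W=0, Z=1, U=1) weight 1/90
  (Y=1, X=1, W=1, Z=1, U=1) weight 1/600
Group by Y:
  weight(Y=0) = 23/450
  weight(Y=1) = 23/450
Total weight = 23/450 + 23/450 = 23/225
P(Y=0 | obs) = 23/450 / 23/225 = 1/2
P(Y=1 | obs) = 23/450 / 23/225 = 1/2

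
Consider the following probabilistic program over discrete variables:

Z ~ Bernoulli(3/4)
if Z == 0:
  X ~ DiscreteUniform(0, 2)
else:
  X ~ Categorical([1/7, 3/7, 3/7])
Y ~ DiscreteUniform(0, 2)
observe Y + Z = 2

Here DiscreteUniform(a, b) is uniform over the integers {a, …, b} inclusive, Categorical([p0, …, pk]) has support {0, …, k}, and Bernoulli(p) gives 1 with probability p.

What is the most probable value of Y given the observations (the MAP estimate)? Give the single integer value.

Enumerate traces; 6 have nonzero weight after conditioning:
  (Z=0, X=0, Y=2) weight 1/36
  (Z=0, X=1, Y=2) weight 1/36
  (Z=0, X=2, Y=2) weight 1/36
  (Z=1, X=0, Y=1) weight 1/28
  (Z=1, X=1, Y=1) weight 3/28
  (Z=1, X=2, Y=1) weight 3/28
Group by Y:
  weight(Y=1) = 1/4
  weight(Y=2) = 1/12
Total weight = 1/4 + 1/12 = 1/3
P(Y=1 | obs) = 1/4 / 1/3 = 3/4
P(Y=2 | obs) = 1/12 / 1/3 = 1/4
argmax = 1

argmax_v P(Y = v | obs) = 1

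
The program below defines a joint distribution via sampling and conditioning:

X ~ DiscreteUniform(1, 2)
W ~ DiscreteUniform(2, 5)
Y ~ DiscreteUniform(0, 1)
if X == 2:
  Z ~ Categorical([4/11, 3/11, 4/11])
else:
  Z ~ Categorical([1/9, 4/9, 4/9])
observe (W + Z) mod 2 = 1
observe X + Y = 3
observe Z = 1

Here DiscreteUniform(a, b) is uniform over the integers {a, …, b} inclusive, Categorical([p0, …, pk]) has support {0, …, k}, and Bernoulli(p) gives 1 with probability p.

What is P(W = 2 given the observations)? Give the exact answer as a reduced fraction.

Enumerate traces; 2 have nonzero weight after conditioning:
  (X=2, W=2, Y=1, Z=1) weight 3/176
  (X=2, W=4, Y=1, Z=1) weight 3/176
Group by W:
  weight(W=2) = 3/176
  weight(W=4) = 3/176
Total weight = 3/176 + 3/176 = 3/88
P(W=2 | obs) = 3/176 / 3/88 = 1/2
P(W=4 | obs) = 3/176 / 3/88 = 1/2

P(W = 2 | obs) = 1/2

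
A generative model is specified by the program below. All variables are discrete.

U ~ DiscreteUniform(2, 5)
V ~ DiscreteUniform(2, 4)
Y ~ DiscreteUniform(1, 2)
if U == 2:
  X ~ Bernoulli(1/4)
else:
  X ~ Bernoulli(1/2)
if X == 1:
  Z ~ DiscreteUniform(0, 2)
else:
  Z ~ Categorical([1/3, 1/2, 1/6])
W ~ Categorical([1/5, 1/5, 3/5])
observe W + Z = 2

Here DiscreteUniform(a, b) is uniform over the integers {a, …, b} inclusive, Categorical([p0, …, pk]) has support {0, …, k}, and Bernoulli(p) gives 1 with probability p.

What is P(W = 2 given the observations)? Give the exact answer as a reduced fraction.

P(W = 2 | obs) = 3/5

Enumerate traces; 144 have nonzero weight after conditioning:
  (U=2, V=2, Y=1, X=0, Z=0, W=2) weight 1/160
  (U=2, V=2, Y=1, X=0, Z=1, W=1) weight 1/320
  (U=2, V=2, Y=1, X=0, Z=2, W=0) weight 1/960
  (U=2, V=2, Y=1, X=1, Z=0, W=2) weight 1/480
  (U=2, V=2, Y=1, X=1, Z=1, W=1) weight 1/1440
  (U=2, V=2, Y=1, X=1, Z=2, W=0) weight 1/1440
  (U=2, V=2, Y=2, X=0, Z=0, W=2) weight 1/160
  (U=2, V=2, Y=2, X=0, Z=1, W=1) weight 1/320
  … 136 more
Group by W:
  weight(W=0) = 23/480
  weight(W=1) = 41/480
  weight(W=2) = 1/5
Total weight = 23/480 + 41/480 + 1/5 = 1/3
P(W=0 | obs) = 23/480 / 1/3 = 23/160
P(W=1 | obs) = 41/480 / 1/3 = 41/160
P(W=2 | obs) = 1/5 / 1/3 = 3/5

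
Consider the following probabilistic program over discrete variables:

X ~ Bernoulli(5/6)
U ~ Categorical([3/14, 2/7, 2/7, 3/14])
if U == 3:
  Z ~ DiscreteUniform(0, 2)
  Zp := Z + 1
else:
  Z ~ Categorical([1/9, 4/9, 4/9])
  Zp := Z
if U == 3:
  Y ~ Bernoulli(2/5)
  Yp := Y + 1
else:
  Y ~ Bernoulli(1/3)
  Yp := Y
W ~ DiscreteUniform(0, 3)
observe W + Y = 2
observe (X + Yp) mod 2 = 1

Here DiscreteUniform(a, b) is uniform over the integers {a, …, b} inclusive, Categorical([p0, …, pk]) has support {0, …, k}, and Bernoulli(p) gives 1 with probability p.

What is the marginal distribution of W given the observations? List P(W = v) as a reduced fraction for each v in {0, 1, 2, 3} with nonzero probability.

Enumerate traces; 24 have nonzero weight after conditioning:
  (X=0, U=0, Z=0, Y=1, W=1) weight 1/3024
  (X=0, U=0, Z=1, Y=1, W=1) weight 1/756
  (X=0, U=0, Z=2, Y=1, W=1) weight 1/756
  (X=0, U=1, Z=0, Y=1, W=1) weight 1/2268
  (X=0, U=1, Z=1, Y=1, W=1) weight 1/567
  (X=0, U=1, Z=2, Y=1, W=1) weight 1/567
  (X=0, U=2, Z=0, Y=1, W=1) weight 1/2268
  (X=0, U=2, Z=1, Y=1, W=1) weight 1/567
  (X=0, U=3, Z=0, Y=0, W=2) weight 1/560
  … 15 more
Group by W:
  weight(W=1) = 29/1008
  weight(W=2) = 577/5040
Total weight = 29/1008 + 577/5040 = 361/2520
P(W=1 | obs) = 29/1008 / 361/2520 = 145/722
P(W=2 | obs) = 577/5040 / 361/2520 = 577/722

P(W=1) = 145/722, P(W=2) = 577/722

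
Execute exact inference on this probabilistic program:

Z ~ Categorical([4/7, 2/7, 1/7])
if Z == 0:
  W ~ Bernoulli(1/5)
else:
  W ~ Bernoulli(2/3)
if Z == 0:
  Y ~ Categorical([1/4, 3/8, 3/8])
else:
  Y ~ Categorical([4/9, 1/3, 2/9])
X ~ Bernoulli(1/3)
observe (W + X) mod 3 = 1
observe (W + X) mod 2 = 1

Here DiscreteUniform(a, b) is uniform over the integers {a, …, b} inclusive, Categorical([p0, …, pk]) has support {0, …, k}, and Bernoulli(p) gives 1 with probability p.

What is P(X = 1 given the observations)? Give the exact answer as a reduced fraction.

Enumerate traces; 18 have nonzero weight after conditioning:
  (Z=0, W=0, Y=0, X=1) weight 4/105
  (Z=0, W=0, Y=1, X=1) weight 2/35
  (Z=0, W=0, Y=2, X=1) weight 2/35
  (Z=0, W=1, Y=0, X=0) weight 2/105
  (Z=0, W=1, Y=1, X=0) weight 1/35
  (Z=0, W=1, Y=2, X=0) weight 1/35
  (Z=1, W=0, Y=0, X=1) weight 8/567
  (Z=1, W=0, Y=1, X=1) weight 2/189
  … 10 more
Group by X:
  weight(X=0) = 4/15
  weight(X=1) = 1/5
Total weight = 4/15 + 1/5 = 7/15
P(X=0 | obs) = 4/15 / 7/15 = 4/7
P(X=1 | obs) = 1/5 / 7/15 = 3/7

P(X = 1 | obs) = 3/7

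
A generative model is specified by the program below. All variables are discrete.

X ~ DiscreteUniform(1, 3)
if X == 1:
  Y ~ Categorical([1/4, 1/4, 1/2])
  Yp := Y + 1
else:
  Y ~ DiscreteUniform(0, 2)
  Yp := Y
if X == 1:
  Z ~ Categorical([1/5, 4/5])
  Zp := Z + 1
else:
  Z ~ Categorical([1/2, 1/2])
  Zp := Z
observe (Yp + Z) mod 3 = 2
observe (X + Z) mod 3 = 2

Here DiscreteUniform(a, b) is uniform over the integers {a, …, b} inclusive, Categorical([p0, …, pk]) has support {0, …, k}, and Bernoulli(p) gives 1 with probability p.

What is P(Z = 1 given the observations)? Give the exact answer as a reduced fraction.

P(Z = 1 | obs) = 6/11

Enumerate traces; 2 have nonzero weight after conditioning:
  (X=1, Y=0, Z=1) weight 1/15
  (X=2, Y=2, Z=0) weight 1/18
Group by Z:
  weight(Z=0) = 1/18
  weight(Z=1) = 1/15
Total weight = 1/18 + 1/15 = 11/90
P(Z=0 | obs) = 1/18 / 11/90 = 5/11
P(Z=1 | obs) = 1/15 / 11/90 = 6/11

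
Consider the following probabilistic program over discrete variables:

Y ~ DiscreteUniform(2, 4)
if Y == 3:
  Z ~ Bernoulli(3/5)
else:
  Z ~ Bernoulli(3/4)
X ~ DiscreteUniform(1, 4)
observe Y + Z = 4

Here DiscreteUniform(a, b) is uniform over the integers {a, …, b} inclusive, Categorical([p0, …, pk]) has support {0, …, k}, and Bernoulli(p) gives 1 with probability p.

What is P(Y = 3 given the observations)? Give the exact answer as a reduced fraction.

Enumerate traces; 8 have nonzero weight after conditioning:
  (Y=3, Z=1, X=1) weight 1/20
  (Y=3, Z=1, X=2) weight 1/20
  (Y=3, Z=1, X=3) weight 1/20
  (Y=3, Z=1, X=4) weight 1/20
  (Y=4, Z=0, X=1) weight 1/48
  (Y=4, Z=0, X=2) weight 1/48
  (Y=4, Z=0, X=3) weight 1/48
  (Y=4, Z=0, X=4) weight 1/48
Group by Y:
  weight(Y=3) = 1/5
  weight(Y=4) = 1/12
Total weight = 1/5 + 1/12 = 17/60
P(Y=3 | obs) = 1/5 / 17/60 = 12/17
P(Y=4 | obs) = 1/12 / 17/60 = 5/17

P(Y = 3 | obs) = 12/17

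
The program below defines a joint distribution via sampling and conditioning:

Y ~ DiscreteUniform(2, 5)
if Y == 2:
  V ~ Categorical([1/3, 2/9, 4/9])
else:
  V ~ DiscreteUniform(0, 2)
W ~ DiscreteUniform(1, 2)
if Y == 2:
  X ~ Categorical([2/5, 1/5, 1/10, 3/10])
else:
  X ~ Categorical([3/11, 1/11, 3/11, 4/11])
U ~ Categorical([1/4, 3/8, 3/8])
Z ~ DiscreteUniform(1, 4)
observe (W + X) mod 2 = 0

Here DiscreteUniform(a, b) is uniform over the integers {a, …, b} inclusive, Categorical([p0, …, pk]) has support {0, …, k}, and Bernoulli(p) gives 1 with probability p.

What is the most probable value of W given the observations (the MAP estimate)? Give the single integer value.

argmax_v P(W = v | obs) = 2

Enumerate traces; 576 have nonzero weight after conditioning:
  (Y=2, V=0, W=1, X=1, U=0, Z=1) weight 1/1920
  (Y=2, V=0, W=1, X=1, U=0, Z=2) weight 1/1920
  (Y=2, V=0, W=1, X=1, U=0, Z=3) weight 1/1920
  (Y=2, V=0, W=1, X=1, U=0, Z=4) weight 1/1920
  (Y=2, V=0, W=1, X=1, U=1, Z=1) weight 1/1280
  (Y=2, V=0, W=1, X=1, U=1, Z=2) weight 1/1280
  (Y=2, V=0, W=1, X=1, U=1, Z=3) weight 1/1280
  (Y=2, V=0, W=1, X=1, U=1, Z=4) weight 1/1280
  (Y=2, V=0, W=2, X=0, U=0, Z=1) weight 1/960
  … 567 more
Group by W:
  weight(W=1) = 41/176
  weight(W=2) = 47/176
Total weight = 41/176 + 47/176 = 1/2
P(W=1 | obs) = 41/176 / 1/2 = 41/88
P(W=2 | obs) = 47/176 / 1/2 = 47/88
argmax = 2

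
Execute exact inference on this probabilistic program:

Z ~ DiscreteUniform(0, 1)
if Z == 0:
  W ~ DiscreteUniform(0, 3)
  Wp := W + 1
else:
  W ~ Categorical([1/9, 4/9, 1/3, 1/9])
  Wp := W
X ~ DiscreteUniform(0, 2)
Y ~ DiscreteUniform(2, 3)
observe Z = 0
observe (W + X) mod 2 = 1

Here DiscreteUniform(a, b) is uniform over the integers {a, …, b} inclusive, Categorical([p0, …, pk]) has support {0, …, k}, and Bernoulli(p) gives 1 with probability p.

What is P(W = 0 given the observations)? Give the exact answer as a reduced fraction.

Enumerate traces; 12 have nonzero weight after conditioning:
  (Z=0, W=0, X=1, Y=2) weight 1/48
  (Z=0, W=0, X=1, Y=3) weight 1/48
  (Z=0, W=1, X=0, Y=2) weight 1/48
  (Z=0, W=1, X=0, Y=3) weight 1/48
  (Z=0, W=1, X=2, Y=2) weight 1/48
  (Z=0, W=1, X=2, Y=3) weight 1/48
  (Z=0, W=2, X=1, Y=2) weight 1/48
  (Z=0, W=2, X=1, Y=3) weight 1/48
  (Z=0, W=3, X=0, Y=2) weight 1/48
  … 3 more
Group by W:
  weight(W=0) = 1/24
  weight(W=1) = 1/12
  weight(W=2) = 1/24
  weight(W=3) = 1/12
Total weight = 1/24 + 1/12 + 1/24 + 1/12 = 1/4
P(W=0 | obs) = 1/24 / 1/4 = 1/6
P(W=1 | obs) = 1/12 / 1/4 = 1/3
P(W=2 | obs) = 1/24 / 1/4 = 1/6
P(W=3 | obs) = 1/12 / 1/4 = 1/3

P(W = 0 | obs) = 1/6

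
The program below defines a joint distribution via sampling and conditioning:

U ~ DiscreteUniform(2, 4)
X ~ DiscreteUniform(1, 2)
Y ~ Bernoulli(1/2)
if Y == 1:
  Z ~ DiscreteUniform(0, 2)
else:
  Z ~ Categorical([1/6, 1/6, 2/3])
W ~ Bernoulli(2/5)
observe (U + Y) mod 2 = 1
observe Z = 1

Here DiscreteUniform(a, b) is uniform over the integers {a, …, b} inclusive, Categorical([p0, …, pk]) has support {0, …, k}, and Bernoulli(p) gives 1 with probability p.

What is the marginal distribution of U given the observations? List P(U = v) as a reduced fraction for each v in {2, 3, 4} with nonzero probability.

P(U=2) = 2/5, P(U=3) = 1/5, P(U=4) = 2/5

Enumerate traces; 12 have nonzero weight after conditioning:
  (U=2, X=1, Y=1, Z=1, W=0) weight 1/60
  (U=2, X=1, Y=1, Z=1, W=1) weight 1/90
  (U=2, X=2, Y=1, Z=1, W=0) weight 1/60
  (U=2, X=2, Y=1, Z=1, W=1) weight 1/90
  (U=3, X=1, Y=0, Z=1, W=0) weight 1/120
  (U=3, X=1, Y=0, Z=1, W=1) weight 1/180
  (U=3, X=2, Y=0, Z=1, W=0) weight 1/120
  (U=3, X=2, Y=0, Z=1, W=1) weight 1/180
  (U=4, X=1, Y=1, Z=1, W=0) weight 1/60
  … 3 more
Group by U:
  weight(U=2) = 1/18
  weight(U=3) = 1/36
  weight(U=4) = 1/18
Total weight = 1/18 + 1/36 + 1/18 = 5/36
P(U=2 | obs) = 1/18 / 5/36 = 2/5
P(U=3 | obs) = 1/36 / 5/36 = 1/5
P(U=4 | obs) = 1/18 / 5/36 = 2/5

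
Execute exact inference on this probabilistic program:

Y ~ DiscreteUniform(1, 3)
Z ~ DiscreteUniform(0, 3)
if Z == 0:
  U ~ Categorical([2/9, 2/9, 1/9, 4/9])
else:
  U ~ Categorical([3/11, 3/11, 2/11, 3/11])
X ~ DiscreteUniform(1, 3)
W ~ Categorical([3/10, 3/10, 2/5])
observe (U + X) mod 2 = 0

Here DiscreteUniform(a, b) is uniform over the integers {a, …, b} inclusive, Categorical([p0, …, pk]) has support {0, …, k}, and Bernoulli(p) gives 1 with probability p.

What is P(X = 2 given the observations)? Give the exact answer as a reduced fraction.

Enumerate traces; 216 have nonzero weight after conditioning:
  (Y=1, Z=0, U=0, X=2, W=0) weight 1/540
  (Y=1, Z=0, U=0, X=2, W=1) weight 1/540
  (Y=1, Z=0, U=0, X=2, W=2) weight 1/405
  (Y=1, Z=0, U=1, X=1, W=0) weight 1/540
  (Y=1, Z=0, U=1, X=1, W=1) weight 1/540
  (Y=1, Z=0, U=1, X=1, W=2) weight 1/405
  (Y=1, Z=0, U=1, X=3, W=0) weight 1/540
  (Y=1, Z=0, U=1, X=3, W=1) weight 1/540
  … 208 more
Group by X:
  weight(X=1) = 19/99
  weight(X=2) = 14/99
  weight(X=3) = 19/99
Total weight = 19/99 + 14/99 + 19/99 = 52/99
P(X=1 | obs) = 19/99 / 52/99 = 19/52
P(X=2 | obs) = 14/99 / 52/99 = 7/26
P(X=3 | obs) = 19/99 / 52/99 = 19/52

P(X = 2 | obs) = 7/26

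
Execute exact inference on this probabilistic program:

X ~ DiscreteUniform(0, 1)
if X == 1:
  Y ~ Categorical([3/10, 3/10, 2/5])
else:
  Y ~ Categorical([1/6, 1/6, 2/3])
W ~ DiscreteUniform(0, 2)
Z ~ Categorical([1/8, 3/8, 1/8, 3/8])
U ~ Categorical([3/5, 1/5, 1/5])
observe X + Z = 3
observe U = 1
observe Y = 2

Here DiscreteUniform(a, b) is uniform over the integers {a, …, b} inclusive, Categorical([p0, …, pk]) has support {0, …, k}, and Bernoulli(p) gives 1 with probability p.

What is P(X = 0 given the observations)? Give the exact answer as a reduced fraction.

P(X = 0 | obs) = 5/6

Enumerate traces; 6 have nonzero weight after conditioning:
  (X=0, Y=2, W=0, Z=3, U=1) weight 1/120
  (X=0, Y=2, W=1, Z=3, U=1) weight 1/120
  (X=0, Y=2, W=2, Z=3, U=1) weight 1/120
  (X=1, Y=2, W=0, Z=2, U=1) weight 1/600
  (X=1, Y=2, W=1, Z=2, U=1) weight 1/600
  (X=1, Y=2, W=2, Z=2, U=1) weight 1/600
Group by X:
  weight(X=0) = 1/40
  weight(X=1) = 1/200
Total weight = 1/40 + 1/200 = 3/100
P(X=0 | obs) = 1/40 / 3/100 = 5/6
P(X=1 | obs) = 1/200 / 3/100 = 1/6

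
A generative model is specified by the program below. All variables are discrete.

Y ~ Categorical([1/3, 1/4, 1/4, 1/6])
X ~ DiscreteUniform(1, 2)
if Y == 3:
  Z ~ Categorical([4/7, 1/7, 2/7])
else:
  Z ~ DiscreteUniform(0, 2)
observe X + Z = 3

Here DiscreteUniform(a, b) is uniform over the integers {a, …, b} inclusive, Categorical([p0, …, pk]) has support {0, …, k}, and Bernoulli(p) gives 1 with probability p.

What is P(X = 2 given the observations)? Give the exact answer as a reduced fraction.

Enumerate traces; 8 have nonzero weight after conditioning:
  (Y=0, X=1, Z=2) weight 1/18
  (Y=0, X=2, Z=1) weight 1/18
  (Y=1, X=1, Z=2) weight 1/24
  (Y=1, X=2, Z=1) weight 1/24
  (Y=2, X=1, Z=2) weight 1/24
  (Y=2, X=2, Z=1) weight 1/24
  (Y=3, X=1, Z=2) weight 1/42
  (Y=3, X=2, Z=1) weight 1/84
Group by X:
  weight(X=1) = 41/252
  weight(X=2) = 19/126
Total weight = 41/252 + 19/126 = 79/252
P(X=1 | obs) = 41/252 / 79/252 = 41/79
P(X=2 | obs) = 19/126 / 79/252 = 38/79

P(X = 2 | obs) = 38/79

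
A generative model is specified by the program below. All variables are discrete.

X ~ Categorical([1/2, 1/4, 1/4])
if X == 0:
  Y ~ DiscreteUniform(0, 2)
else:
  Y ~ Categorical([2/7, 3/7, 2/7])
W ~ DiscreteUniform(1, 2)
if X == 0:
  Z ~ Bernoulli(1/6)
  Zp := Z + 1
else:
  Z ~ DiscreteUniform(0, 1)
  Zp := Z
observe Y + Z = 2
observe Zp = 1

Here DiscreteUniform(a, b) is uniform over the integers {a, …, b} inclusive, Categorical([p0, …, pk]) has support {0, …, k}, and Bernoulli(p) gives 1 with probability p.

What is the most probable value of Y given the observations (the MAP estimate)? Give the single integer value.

argmax_v P(Y = v | obs) = 2

Enumerate traces; 6 have nonzero weight after conditioning:
  (X=0, Y=2, W=1, Z=0) weight 5/72
  (X=0, Y=2, W=2, Z=0) weight 5/72
  (X=1, Y=1, W=1, Z=1) weight 3/112
  (X=1, Y=1, W=2, Z=1) weight 3/112
  (X=2, Y=1, W=1, Z=1) weight 3/112
  (X=2, Y=1, W=2, Z=1) weight 3/112
Group by Y:
  weight(Y=1) = 3/28
  weight(Y=2) = 5/36
Total weight = 3/28 + 5/36 = 31/126
P(Y=1 | obs) = 3/28 / 31/126 = 27/62
P(Y=2 | obs) = 5/36 / 31/126 = 35/62
argmax = 2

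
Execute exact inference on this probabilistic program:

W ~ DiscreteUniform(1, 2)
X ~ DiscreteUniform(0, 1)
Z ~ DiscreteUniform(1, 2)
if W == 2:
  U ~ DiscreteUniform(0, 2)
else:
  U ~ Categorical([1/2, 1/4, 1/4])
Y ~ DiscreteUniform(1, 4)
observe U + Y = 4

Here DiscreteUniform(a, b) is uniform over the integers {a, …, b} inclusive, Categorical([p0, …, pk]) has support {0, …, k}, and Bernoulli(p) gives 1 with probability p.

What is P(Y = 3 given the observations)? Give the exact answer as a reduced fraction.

P(Y = 3 | obs) = 7/24

Enumerate traces; 24 have nonzero weight after conditioning:
  (W=1, X=0, Z=1, U=0, Y=4) weight 1/64
  (W=1, X=0, Z=1, U=1, Y=3) weight 1/128
  (W=1, X=0, Z=1, U=2, Y=2) weight 1/128
  (W=1, X=0, Z=2, U=0, Y=4) weight 1/64
  (W=1, X=0, Z=2, U=1, Y=3) weight 1/128
  (W=1, X=0, Z=2, U=2, Y=2) weight 1/128
  (W=1, X=1, Z=1, U=0, Y=4) weight 1/64
  (W=1, X=1, Z=1, U=1, Y=3) weight 1/128
  … 16 more
Group by Y:
  weight(Y=2) = 7/96
  weight(Y=3) = 7/96
  weight(Y=4) = 5/48
Total weight = 7/96 + 7/96 + 5/48 = 1/4
P(Y=2 | obs) = 7/96 / 1/4 = 7/24
P(Y=3 | obs) = 7/96 / 1/4 = 7/24
P(Y=4 | obs) = 5/48 / 1/4 = 5/12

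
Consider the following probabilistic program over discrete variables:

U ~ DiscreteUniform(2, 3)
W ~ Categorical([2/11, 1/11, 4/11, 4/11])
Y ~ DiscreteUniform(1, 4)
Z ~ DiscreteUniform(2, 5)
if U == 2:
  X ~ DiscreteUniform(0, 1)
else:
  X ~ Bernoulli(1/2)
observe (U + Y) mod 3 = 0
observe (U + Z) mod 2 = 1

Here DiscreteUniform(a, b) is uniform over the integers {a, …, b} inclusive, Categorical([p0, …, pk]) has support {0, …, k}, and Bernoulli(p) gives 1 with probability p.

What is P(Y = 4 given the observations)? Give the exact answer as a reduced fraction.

P(Y = 4 | obs) = 1/3

Enumerate traces; 48 have nonzero weight after conditioning:
  (U=2, W=0, Y=1, Z=3, X=0) weight 1/352
  (U=2, W=0, Y=1, Z=3, X=1) weight 1/352
  (U=2, W=0, Y=1, Z=5, X=0) weight 1/352
  (U=2, W=0, Y=1, Z=5, X=1) weight 1/352
  (U=2, W=0, Y=4, Z=3, X=0) weight 1/352
  (U=2, W=0, Y=4, Z=3, X=1) weight 1/352
  (U=2, W=0, Y=4, Z=5, X=0) weight 1/352
  (U=2, W=0, Y=4, Z=5, X=1) weight 1/352
  (U=3, W=0, Y=3, Z=2, X=0) weight 1/352
  … 39 more
Group by Y:
  weight(Y=1) = 1/16
  weight(Y=3) = 1/16
  weight(Y=4) = 1/16
Total weight = 1/16 + 1/16 + 1/16 = 3/16
P(Y=1 | obs) = 1/16 / 3/16 = 1/3
P(Y=3 | obs) = 1/16 / 3/16 = 1/3
P(Y=4 | obs) = 1/16 / 3/16 = 1/3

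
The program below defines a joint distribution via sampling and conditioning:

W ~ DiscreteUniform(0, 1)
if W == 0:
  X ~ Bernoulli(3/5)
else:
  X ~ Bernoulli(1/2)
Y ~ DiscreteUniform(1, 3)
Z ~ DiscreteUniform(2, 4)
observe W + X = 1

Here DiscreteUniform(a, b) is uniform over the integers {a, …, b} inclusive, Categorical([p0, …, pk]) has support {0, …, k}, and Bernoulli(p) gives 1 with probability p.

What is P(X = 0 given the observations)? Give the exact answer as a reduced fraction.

P(X = 0 | obs) = 5/11

Enumerate traces; 18 have nonzero weight after conditioning:
  (W=0, X=1, Y=1, Z=2) weight 1/30
  (W=0, X=1, Y=1, Z=3) weight 1/30
  (W=0, X=1, Y=1, Z=4) weight 1/30
  (W=0, X=1, Y=2, Z=2) weight 1/30
  (W=0, X=1, Y=2, Z=3) weight 1/30
  (W=0, X=1, Y=2, Z=4) weight 1/30
  (W=0, X=1, Y=3, Z=2) weight 1/30
  (W=0, X=1, Y=3, Z=3) weight 1/30
  (W=1, X=0, Y=1, Z=2) weight 1/36
  … 9 more
Group by X:
  weight(X=0) = 1/4
  weight(X=1) = 3/10
Total weight = 1/4 + 3/10 = 11/20
P(X=0 | obs) = 1/4 / 11/20 = 5/11
P(X=1 | obs) = 3/10 / 11/20 = 6/11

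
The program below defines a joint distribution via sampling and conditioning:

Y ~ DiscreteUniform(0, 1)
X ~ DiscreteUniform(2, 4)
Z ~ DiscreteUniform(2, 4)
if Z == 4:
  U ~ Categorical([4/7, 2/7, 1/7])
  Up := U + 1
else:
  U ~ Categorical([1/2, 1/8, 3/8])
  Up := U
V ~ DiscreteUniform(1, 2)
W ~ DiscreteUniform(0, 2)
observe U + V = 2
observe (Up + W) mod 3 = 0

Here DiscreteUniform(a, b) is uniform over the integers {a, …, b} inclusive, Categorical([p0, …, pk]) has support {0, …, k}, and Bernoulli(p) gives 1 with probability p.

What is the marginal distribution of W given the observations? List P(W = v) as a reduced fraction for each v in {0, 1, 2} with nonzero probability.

P(W=0) = 28/59, P(W=1) = 8/59, P(W=2) = 23/59

Enumerate traces; 36 have nonzero weight after conditioning:
  (Y=0, X=2, Z=2, U=0, V=2, W=0) weight 1/216
  (Y=0, X=2, Z=2, U=1, V=1, W=2) weight 1/864
  (Y=0, X=2, Z=3, U=0, V=2, W=0) weight 1/216
  (Y=0, X=2, Z=3, U=1, V=1, W=2) weight 1/864
  (Y=0, X=2, Z=4, U=0, V=2, W=2) weight 1/189
  (Y=0, X=2, Z=4, U=1, V=1, W=1) weight 1/378
  (Y=0, X=3, Z=2, U=0, V=2, W=0) weight 1/216
  (Y=0, X=3, Z=2, U=1, V=1, W=2) weight 1/864
  … 28 more
Group by W:
  weight(W=0) = 1/18
  weight(W=1) = 1/63
  weight(W=2) = 23/504
Total weight = 1/18 + 1/63 + 23/504 = 59/504
P(W=0 | obs) = 1/18 / 59/504 = 28/59
P(W=1 | obs) = 1/63 / 59/504 = 8/59
P(W=2 | obs) = 23/504 / 59/504 = 23/59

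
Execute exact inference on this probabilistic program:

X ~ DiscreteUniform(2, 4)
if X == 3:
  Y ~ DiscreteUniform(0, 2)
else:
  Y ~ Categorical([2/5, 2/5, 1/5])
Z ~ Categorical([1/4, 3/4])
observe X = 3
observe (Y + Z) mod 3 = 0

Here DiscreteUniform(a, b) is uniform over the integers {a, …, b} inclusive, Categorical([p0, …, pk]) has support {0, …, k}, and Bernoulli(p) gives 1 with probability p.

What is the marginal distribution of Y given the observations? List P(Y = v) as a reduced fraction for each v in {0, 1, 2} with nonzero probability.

P(Y=0) = 1/4, P(Y=2) = 3/4

Enumerate traces; 2 have nonzero weight after conditioning:
  (X=3, Y=0, Z=0) weight 1/36
  (X=3, Y=2, Z=1) weight 1/12
Group by Y:
  weight(Y=0) = 1/36
  weight(Y=2) = 1/12
Total weight = 1/36 + 1/12 = 1/9
P(Y=0 | obs) = 1/36 / 1/9 = 1/4
P(Y=2 | obs) = 1/12 / 1/9 = 3/4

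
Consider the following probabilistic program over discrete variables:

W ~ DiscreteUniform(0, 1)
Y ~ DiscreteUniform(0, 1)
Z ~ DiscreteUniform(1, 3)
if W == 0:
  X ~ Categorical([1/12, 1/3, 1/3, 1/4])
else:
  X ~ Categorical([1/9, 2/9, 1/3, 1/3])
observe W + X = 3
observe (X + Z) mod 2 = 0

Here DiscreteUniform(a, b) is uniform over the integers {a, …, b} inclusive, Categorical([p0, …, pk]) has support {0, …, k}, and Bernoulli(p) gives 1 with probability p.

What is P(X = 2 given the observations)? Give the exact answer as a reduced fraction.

P(X = 2 | obs) = 2/5

Enumerate traces; 6 have nonzero weight after conditioning:
  (W=0, Y=0, Z=1, X=3) weight 1/48
  (W=0, Y=0, Z=3, X=3) weight 1/48
  (W=0, Y=1, Z=1, X=3) weight 1/48
  (W=0, Y=1, Z=3, X=3) weight 1/48
  (W=1, Y=0, Z=2, X=2) weight 1/36
  (W=1, Y=1, Z=2, X=2) weight 1/36
Group by X:
  weight(X=2) = 1/18
  weight(X=3) = 1/12
Total weight = 1/18 + 1/12 = 5/36
P(X=2 | obs) = 1/18 / 5/36 = 2/5
P(X=3 | obs) = 1/12 / 5/36 = 3/5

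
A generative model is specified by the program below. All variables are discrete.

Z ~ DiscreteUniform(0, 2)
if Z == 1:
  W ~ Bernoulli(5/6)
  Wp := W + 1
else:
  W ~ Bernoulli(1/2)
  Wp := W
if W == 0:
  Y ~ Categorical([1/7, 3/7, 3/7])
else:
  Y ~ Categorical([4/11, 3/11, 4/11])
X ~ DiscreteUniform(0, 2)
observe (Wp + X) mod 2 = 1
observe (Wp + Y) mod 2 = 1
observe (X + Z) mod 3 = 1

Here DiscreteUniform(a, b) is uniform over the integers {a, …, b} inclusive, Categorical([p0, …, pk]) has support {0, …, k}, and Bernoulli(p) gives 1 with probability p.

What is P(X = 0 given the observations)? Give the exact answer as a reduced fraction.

P(X = 0 | obs) = 44/311

Enumerate traces; 5 have nonzero weight after conditioning:
  (Z=0, W=0, Y=1, X=1) weight 1/42
  (Z=1, W=0, Y=0, X=0) weight 1/378
  (Z=1, W=0, Y=2, X=0) weight 1/126
  (Z=2, W=1, Y=0, X=2) weight 2/99
  (Z=2, W=1, Y=2, X=2) weight 2/99
Group by X:
  weight(X=0) = 2/189
  weight(X=1) = 1/42
  weight(X=2) = 4/99
Total weight = 2/189 + 1/42 + 4/99 = 311/4158
P(X=0 | obs) = 2/189 / 311/4158 = 44/311
P(X=1 | obs) = 1/42 / 311/4158 = 99/311
P(X=2 | obs) = 4/99 / 311/4158 = 168/311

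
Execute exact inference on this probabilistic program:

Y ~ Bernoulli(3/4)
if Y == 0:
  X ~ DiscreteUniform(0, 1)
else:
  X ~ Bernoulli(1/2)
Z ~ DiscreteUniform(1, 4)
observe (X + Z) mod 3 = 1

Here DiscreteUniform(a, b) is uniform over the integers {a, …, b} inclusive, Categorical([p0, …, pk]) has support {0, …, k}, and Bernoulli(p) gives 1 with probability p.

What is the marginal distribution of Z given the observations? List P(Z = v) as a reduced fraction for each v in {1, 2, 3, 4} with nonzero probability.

Enumerate traces; 6 have nonzero weight after conditioning:
  (Y=0, X=0, Z=1) weight 1/32
  (Y=0, X=0, Z=4) weight 1/32
  (Y=0, X=1, Z=3) weight 1/32
  (Y=1, X=0, Z=1) weight 3/32
  (Y=1, X=0, Z=4) weight 3/32
  (Y=1, X=1, Z=3) weight 3/32
Group by Z:
  weight(Z=1) = 1/8
  weight(Z=3) = 1/8
  weight(Z=4) = 1/8
Total weight = 1/8 + 1/8 + 1/8 = 3/8
P(Z=1 | obs) = 1/8 / 3/8 = 1/3
P(Z=3 | obs) = 1/8 / 3/8 = 1/3
P(Z=4 | obs) = 1/8 / 3/8 = 1/3

P(Z=1) = 1/3, P(Z=3) = 1/3, P(Z=4) = 1/3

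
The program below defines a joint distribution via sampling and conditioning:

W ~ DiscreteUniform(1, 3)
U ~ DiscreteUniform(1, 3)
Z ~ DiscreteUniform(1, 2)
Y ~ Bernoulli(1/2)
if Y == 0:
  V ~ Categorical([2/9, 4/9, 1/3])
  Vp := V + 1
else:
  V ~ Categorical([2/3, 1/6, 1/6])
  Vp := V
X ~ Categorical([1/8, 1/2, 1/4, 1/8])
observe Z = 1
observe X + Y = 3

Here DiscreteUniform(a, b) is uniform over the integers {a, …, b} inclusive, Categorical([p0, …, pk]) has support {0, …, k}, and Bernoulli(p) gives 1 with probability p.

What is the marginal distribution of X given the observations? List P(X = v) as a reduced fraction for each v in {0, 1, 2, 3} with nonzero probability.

Enumerate traces; 54 have nonzero weight after conditioning:
  (W=1, U=1, Z=1, Y=0, V=0, X=3) weight 1/1296
  (W=1, U=1, Z=1, Y=0, V=1, X=3) weight 1/648
  (W=1, U=1, Z=1, Y=0, V=2, X=3) weight 1/864
  (W=1, U=1, Z=1, Y=1, V=0, X=2) weight 1/216
  (W=1, U=1, Z=1, Y=1, V=1, X=2) weight 1/864
  (W=1, U=1, Z=1, Y=1, V=2, X=2) weight 1/864
  (W=1, U=2, Z=1, Y=0, V=0, X=3) weight 1/1296
  (W=1, U=2, Z=1, Y=0, V=1, X=3) weight 1/648
  … 46 more
Group by X:
  weight(X=2) = 1/16
  weight(X=3) = 1/32
Total weight = 1/16 + 1/32 = 3/32
P(X=2 | obs) = 1/16 / 3/32 = 2/3
P(X=3 | obs) = 1/32 / 3/32 = 1/3

P(X=2) = 2/3, P(X=3) = 1/3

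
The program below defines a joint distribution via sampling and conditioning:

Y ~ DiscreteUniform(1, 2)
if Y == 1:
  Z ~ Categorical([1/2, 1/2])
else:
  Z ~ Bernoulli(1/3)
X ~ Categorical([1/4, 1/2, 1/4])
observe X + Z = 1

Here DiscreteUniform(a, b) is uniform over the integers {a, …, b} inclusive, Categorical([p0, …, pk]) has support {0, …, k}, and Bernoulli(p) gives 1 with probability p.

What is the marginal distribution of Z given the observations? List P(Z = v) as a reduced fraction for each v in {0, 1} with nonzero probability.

Enumerate traces; 4 have nonzero weight after conditioning:
  (Y=1, Z=0, X=1) weight 1/8
  (Y=1, Z=1, X=0) weight 1/16
  (Y=2, Z=0, X=1) weight 1/6
  (Y=2, Z=1, X=0) weight 1/24
Group by Z:
  weight(Z=0) = 7/24
  weight(Z=1) = 5/48
Total weight = 7/24 + 5/48 = 19/48
P(Z=0 | obs) = 7/24 / 19/48 = 14/19
P(Z=1 | obs) = 5/48 / 19/48 = 5/19

P(Z=0) = 14/19, P(Z=1) = 5/19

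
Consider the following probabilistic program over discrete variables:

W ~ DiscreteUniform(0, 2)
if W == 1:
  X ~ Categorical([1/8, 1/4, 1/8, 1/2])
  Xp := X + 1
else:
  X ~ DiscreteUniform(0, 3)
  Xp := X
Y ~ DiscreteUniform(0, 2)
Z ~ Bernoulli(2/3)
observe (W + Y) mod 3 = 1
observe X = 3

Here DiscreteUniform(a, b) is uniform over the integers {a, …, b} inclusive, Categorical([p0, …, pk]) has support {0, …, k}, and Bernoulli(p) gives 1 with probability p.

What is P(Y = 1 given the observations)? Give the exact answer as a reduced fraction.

Enumerate traces; 6 have nonzero weight after conditioning:
  (W=0, X=3, Y=1, Z=0) weight 1/108
  (W=0, X=3, Y=1, Z=1) weight 1/54
  (W=1, X=3, Y=0, Z=0) weight 1/54
  (W=1, X=3, Y=0, Z=1) weight 1/27
  (W=2, X=3, Y=2, Z=0) weight 1/108
  (W=2, X=3, Y=2, Z=1) weight 1/54
Group by Y:
  weight(Y=0) = 1/18
  weight(Y=1) = 1/36
  weight(Y=2) = 1/36
Total weight = 1/18 + 1/36 + 1/36 = 1/9
P(Y=0 | obs) = 1/18 / 1/9 = 1/2
P(Y=1 | obs) = 1/36 / 1/9 = 1/4
P(Y=2 | obs) = 1/36 / 1/9 = 1/4

P(Y = 1 | obs) = 1/4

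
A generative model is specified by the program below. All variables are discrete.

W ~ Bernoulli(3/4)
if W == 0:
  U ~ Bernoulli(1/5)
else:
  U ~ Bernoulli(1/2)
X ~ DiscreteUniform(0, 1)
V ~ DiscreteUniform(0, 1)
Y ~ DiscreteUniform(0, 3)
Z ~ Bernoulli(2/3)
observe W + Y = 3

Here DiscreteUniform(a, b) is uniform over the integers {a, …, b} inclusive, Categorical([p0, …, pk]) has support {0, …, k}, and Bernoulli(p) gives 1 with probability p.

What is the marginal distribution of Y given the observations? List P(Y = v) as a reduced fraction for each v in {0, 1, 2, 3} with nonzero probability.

Enumerate traces; 32 have nonzero weight after conditioning:
  (W=0, U=0, X=0, V=0, Y=3, Z=0) weight 1/240
  (W=0, U=0, X=0, V=0, Y=3, Z=1) weight 1/120
  (W=0, U=0, X=0, V=1, Y=3, Z=0) weight 1/240
  (W=0, U=0, X=0, V=1, Y=3, Z=1) weight 1/120
  (W=0, U=0, X=1, V=0, Y=3, Z=0) weight 1/240
  (W=0, U=0, X=1, V=0, Y=3, Z=1) weight 1/120
  (W=0, U=0, X=1, V=1, Y=3, Z=0) weight 1/240
  (W=0, U=0, X=1, V=1, Y=3, Z=1) weight 1/120
  (W=1, U=0, X=0, V=0, Y=2, Z=0) weight 1/128
  … 23 more
Group by Y:
  weight(Y=2) = 3/16
  weight(Y=3) = 1/16
Total weight = 3/16 + 1/16 = 1/4
P(Y=2 | obs) = 3/16 / 1/4 = 3/4
P(Y=3 | obs) = 1/16 / 1/4 = 1/4

P(Y=2) = 3/4, P(Y=3) = 1/4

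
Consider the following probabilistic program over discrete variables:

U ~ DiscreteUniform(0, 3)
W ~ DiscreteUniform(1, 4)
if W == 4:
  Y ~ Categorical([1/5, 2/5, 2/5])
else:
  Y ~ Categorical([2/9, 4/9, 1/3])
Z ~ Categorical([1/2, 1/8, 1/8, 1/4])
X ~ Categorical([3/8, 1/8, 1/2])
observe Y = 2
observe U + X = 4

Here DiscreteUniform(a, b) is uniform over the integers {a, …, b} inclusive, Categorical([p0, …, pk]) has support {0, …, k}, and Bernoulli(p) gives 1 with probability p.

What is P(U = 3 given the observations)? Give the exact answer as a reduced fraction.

P(U = 3 | obs) = 1/5

Enumerate traces; 32 have nonzero weight after conditioning:
  (U=2, W=1, Y=2, Z=0, X=2) weight 1/192
  (U=2, W=1, Y=2, Z=1, X=2) weight 1/768
  (U=2, W=1, Y=2, Z=2, X=2) weight 1/768
  (U=2, W=1, Y=2, Z=3, X=2) weight 1/384
  (U=2, W=2, Y=2, Z=0, X=2) weight 1/192
  (U=2, W=2, Y=2, Z=1, X=2) weight 1/768
  (U=2, W=2, Y=2, Z=2, X=2) weight 1/768
  (U=2, W=2, Y=2, Z=3, X=2) weight 1/384
  (U=3, W=1, Y=2, Z=0, X=1) weight 1/768
  … 23 more
Group by U:
  weight(U=2) = 7/160
  weight(U=3) = 7/640
Total weight = 7/160 + 7/640 = 7/128
P(U=2 | obs) = 7/160 / 7/128 = 4/5
P(U=3 | obs) = 7/640 / 7/128 = 1/5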